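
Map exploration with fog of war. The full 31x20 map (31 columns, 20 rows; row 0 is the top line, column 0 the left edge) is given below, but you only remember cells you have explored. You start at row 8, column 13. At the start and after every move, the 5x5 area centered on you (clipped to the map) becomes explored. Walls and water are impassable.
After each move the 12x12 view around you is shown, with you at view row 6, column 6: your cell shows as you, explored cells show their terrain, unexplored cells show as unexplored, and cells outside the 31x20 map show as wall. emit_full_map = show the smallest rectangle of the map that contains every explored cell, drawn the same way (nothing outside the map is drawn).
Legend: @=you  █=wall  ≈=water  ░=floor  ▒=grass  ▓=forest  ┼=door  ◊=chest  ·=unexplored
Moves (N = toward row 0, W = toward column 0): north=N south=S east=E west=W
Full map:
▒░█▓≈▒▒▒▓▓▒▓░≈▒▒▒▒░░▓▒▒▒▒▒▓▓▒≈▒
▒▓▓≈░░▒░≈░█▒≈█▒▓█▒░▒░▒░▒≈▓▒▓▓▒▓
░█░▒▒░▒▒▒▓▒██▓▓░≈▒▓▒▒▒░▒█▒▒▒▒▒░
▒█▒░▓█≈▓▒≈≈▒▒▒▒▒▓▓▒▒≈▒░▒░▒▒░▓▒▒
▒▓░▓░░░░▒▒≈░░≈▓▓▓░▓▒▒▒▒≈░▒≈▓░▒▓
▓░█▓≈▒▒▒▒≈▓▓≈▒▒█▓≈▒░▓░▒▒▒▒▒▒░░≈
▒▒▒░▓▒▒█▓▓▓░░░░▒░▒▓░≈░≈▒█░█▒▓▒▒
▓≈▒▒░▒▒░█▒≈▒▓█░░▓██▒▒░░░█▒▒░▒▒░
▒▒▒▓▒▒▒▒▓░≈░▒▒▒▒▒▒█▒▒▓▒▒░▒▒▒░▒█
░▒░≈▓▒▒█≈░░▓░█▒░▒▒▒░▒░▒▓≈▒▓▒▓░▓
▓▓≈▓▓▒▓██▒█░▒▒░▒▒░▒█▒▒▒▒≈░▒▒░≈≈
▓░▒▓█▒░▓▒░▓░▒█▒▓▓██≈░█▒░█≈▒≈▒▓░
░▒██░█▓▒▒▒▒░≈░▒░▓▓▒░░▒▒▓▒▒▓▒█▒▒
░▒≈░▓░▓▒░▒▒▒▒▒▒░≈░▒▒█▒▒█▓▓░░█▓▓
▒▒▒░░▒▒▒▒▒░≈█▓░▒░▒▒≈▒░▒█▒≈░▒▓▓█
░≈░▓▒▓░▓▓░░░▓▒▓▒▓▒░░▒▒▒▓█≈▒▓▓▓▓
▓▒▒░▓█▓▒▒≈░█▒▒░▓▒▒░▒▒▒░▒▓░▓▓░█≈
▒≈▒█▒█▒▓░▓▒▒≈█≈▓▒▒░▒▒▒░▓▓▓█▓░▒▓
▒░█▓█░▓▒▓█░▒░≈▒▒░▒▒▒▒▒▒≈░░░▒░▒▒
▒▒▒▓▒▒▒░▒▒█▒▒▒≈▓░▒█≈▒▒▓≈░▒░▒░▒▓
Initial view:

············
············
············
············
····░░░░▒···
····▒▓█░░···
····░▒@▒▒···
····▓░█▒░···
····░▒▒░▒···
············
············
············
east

············
············
············
············
···░░░░▒░···
···▒▓█░░▓···
···░▒▒@▒▒···
···▓░█▒░▒···
···░▒▒░▒▒···
············
············
············

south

············
············
············
···░░░░▒░···
···▒▓█░░▓···
···░▒▒▒▒▒···
···▓░█@░▒···
···░▒▒░▒▒···
····▒█▒▓▓···
············
············
············

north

············
············
············
············
···░░░░▒░···
···▒▓█░░▓···
···░▒▒@▒▒···
···▓░█▒░▒···
···░▒▒░▒▒···
····▒█▒▓▓···
············
············

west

············
············
············
············
····░░░░▒░··
····▒▓█░░▓··
····░▒@▒▒▒··
····▓░█▒░▒··
····░▒▒░▒▒··
·····▒█▒▓▓··
············
············

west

············
············
············
············
····▓░░░░▒░·
····≈▒▓█░░▓·
····≈░@▒▒▒▒·
····░▓░█▒░▒·
····█░▒▒░▒▒·
······▒█▒▓▓·
············
············

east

············
············
············
············
···▓░░░░▒░··
···≈▒▓█░░▓··
···≈░▒@▒▒▒··
···░▓░█▒░▒··
···█░▒▒░▒▒··
·····▒█▒▓▓··
············
············

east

············
············
············
············
··▓░░░░▒░···
··≈▒▓█░░▓···
··≈░▒▒@▒▒···
··░▓░█▒░▒···
··█░▒▒░▒▒···
····▒█▒▓▓···
············
············

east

············
············
············
············
·▓░░░░▒░▒···
·≈▒▓█░░▓█···
·≈░▒▒▒@▒▒···
·░▓░█▒░▒▒···
·█░▒▒░▒▒░···
···▒█▒▓▓····
············
············

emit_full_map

▓░░░░▒░▒
≈▒▓█░░▓█
≈░▒▒▒@▒▒
░▓░█▒░▒▒
█░▒▒░▒▒░
··▒█▒▓▓·

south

············
············
············
·▓░░░░▒░▒···
·≈▒▓█░░▓█···
·≈░▒▒▒▒▒▒···
·░▓░█▒@▒▒···
·█░▒▒░▒▒░···
···▒█▒▓▓█···
············
············
············

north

············
············
············
············
·▓░░░░▒░▒···
·≈▒▓█░░▓█···
·≈░▒▒▒@▒▒···
·░▓░█▒░▒▒···
·█░▒▒░▒▒░···
···▒█▒▓▓█···
············
············

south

············
············
············
·▓░░░░▒░▒···
·≈▒▓█░░▓█···
·≈░▒▒▒▒▒▒···
·░▓░█▒@▒▒···
·█░▒▒░▒▒░···
···▒█▒▓▓█···
············
············
············

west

············
············
············
··▓░░░░▒░▒··
··≈▒▓█░░▓█··
··≈░▒▒▒▒▒▒··
··░▓░█@░▒▒··
··█░▒▒░▒▒░··
····▒█▒▓▓█··
············
············
············


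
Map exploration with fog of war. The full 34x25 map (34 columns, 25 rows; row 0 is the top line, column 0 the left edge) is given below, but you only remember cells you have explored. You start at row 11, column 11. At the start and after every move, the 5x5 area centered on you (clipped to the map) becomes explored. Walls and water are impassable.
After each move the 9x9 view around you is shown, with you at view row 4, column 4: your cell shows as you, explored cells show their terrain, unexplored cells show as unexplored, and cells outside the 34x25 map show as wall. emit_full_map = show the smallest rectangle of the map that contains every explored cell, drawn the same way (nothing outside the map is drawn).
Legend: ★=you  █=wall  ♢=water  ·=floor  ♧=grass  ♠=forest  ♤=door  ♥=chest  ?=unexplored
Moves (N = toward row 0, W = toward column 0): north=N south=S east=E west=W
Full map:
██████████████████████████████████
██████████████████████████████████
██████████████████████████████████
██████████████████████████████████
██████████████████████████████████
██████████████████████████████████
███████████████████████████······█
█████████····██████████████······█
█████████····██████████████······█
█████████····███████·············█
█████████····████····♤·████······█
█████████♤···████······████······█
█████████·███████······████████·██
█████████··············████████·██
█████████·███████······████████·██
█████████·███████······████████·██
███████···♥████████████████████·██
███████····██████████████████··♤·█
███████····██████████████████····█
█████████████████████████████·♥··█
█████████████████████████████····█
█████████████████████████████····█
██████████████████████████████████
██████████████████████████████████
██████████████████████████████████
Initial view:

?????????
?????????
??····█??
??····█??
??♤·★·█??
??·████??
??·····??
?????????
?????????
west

?????????
?????????
??█····█?
??█····█?
??█♤★··█?
??█·████?
??█·····?
?????????
?????????

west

?????????
?????????
??██····█
??██····█
??██★···█
??██·████
??██·····
?????????
?????????

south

?????????
??██····█
??██····█
??██♤···█
??██★████
??██·····
??██·██??
?????????
?????????

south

??██····█
??██····█
??██♤···█
??██·████
??██★····
??██·██??
??██·██??
?????????
?????????

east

?██····█?
?██····█?
?██♤···█?
?██·████?
?██·★···?
?██·███??
?██·███??
?????????
?????????

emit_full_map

██····█
██····█
██♤···█
██·████
██·★···
██·███?
██·███?

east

██····█??
██····█??
██♤···█??
██·████??
██··★··??
██·████??
██·████??
?????????
?????????

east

█····█???
█····█???
█♤···██??
█·█████??
█···★··??
█·█████??
█·█████??
?????????
?????????

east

····█????
····█????
♤···███??
·██████??
····★··??
·██████??
·██████??
?????????
?????????

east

···█?????
···█?????
···████??
███████??
····★··??
███████??
███████??
?????????
?????????

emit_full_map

██····█???
██····█???
██♤···████
██·███████
██·····★··
██·███████
██·███████

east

··█??????
··█??????
··████·??
██████·??
····★··??
██████·??
██████·??
?????????
?????????

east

·█???????
·█???????
·████··??
█████··??
····★··??
█████··??
█████··??
?????????
?????????

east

█????????
█????????
████···??
████···??
····★··??
████···??
████···??
?????????
?????????

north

?????????
█????????
█?██···??
████···??
████★··??
·······??
████···??
████···??
?????????

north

?????????
?????????
█?█████??
█?██···??
████★··??
████···??
·······??
████···??
████···??

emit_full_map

██····█?█████
██····█?██···
██♤···████★··
██·███████···
██···········
██·███████···
██·███████···

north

?????????
?????????
??█████??
█?█████??
█?██★··??
████···??
████···??
·······??
████···??

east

?????????
?????????
?██████??
?█████·??
?██·★··??
███····??
███····??
······???
███···???

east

?????????
?????????
███████??
█████··??
██··★·♤??
██·····??
██·····??
·····????
██···????

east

?????????
?????????
███████??
████···??
█···★♤·??
█······??
█······??
····?????
█···?????

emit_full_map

????????████████
██····█?█████···
██····█?██···★♤·
██♤···████······
██·███████······
██···········???
██·███████···???
██·███████···???

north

?????????
?????????
??█████??
███████??
████★··??
█····♤·??
█······??
█······??
····?????

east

?????????
?????????
?██████??
███████??
███·★··??
····♤·█??
······█??
······???
···??????

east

?????????
?????????
███████??
███████??
██··★··??
···♤·██??
·····██??
·····????
··???????

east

?????????
?????????
███████??
███████??
█···★··??
··♤·███??
····███??
····?????
·????????

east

?????????
?????????
███████??
███████??
····★··??
·♤·████??
···████??
···??????
?????????

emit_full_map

???????????█████████
????????████████████
██····█?█████····★··
██····█?██····♤·████
██♤···████······████
██·███████······????
██···········???????
██·███████···???????
██·███████···???????


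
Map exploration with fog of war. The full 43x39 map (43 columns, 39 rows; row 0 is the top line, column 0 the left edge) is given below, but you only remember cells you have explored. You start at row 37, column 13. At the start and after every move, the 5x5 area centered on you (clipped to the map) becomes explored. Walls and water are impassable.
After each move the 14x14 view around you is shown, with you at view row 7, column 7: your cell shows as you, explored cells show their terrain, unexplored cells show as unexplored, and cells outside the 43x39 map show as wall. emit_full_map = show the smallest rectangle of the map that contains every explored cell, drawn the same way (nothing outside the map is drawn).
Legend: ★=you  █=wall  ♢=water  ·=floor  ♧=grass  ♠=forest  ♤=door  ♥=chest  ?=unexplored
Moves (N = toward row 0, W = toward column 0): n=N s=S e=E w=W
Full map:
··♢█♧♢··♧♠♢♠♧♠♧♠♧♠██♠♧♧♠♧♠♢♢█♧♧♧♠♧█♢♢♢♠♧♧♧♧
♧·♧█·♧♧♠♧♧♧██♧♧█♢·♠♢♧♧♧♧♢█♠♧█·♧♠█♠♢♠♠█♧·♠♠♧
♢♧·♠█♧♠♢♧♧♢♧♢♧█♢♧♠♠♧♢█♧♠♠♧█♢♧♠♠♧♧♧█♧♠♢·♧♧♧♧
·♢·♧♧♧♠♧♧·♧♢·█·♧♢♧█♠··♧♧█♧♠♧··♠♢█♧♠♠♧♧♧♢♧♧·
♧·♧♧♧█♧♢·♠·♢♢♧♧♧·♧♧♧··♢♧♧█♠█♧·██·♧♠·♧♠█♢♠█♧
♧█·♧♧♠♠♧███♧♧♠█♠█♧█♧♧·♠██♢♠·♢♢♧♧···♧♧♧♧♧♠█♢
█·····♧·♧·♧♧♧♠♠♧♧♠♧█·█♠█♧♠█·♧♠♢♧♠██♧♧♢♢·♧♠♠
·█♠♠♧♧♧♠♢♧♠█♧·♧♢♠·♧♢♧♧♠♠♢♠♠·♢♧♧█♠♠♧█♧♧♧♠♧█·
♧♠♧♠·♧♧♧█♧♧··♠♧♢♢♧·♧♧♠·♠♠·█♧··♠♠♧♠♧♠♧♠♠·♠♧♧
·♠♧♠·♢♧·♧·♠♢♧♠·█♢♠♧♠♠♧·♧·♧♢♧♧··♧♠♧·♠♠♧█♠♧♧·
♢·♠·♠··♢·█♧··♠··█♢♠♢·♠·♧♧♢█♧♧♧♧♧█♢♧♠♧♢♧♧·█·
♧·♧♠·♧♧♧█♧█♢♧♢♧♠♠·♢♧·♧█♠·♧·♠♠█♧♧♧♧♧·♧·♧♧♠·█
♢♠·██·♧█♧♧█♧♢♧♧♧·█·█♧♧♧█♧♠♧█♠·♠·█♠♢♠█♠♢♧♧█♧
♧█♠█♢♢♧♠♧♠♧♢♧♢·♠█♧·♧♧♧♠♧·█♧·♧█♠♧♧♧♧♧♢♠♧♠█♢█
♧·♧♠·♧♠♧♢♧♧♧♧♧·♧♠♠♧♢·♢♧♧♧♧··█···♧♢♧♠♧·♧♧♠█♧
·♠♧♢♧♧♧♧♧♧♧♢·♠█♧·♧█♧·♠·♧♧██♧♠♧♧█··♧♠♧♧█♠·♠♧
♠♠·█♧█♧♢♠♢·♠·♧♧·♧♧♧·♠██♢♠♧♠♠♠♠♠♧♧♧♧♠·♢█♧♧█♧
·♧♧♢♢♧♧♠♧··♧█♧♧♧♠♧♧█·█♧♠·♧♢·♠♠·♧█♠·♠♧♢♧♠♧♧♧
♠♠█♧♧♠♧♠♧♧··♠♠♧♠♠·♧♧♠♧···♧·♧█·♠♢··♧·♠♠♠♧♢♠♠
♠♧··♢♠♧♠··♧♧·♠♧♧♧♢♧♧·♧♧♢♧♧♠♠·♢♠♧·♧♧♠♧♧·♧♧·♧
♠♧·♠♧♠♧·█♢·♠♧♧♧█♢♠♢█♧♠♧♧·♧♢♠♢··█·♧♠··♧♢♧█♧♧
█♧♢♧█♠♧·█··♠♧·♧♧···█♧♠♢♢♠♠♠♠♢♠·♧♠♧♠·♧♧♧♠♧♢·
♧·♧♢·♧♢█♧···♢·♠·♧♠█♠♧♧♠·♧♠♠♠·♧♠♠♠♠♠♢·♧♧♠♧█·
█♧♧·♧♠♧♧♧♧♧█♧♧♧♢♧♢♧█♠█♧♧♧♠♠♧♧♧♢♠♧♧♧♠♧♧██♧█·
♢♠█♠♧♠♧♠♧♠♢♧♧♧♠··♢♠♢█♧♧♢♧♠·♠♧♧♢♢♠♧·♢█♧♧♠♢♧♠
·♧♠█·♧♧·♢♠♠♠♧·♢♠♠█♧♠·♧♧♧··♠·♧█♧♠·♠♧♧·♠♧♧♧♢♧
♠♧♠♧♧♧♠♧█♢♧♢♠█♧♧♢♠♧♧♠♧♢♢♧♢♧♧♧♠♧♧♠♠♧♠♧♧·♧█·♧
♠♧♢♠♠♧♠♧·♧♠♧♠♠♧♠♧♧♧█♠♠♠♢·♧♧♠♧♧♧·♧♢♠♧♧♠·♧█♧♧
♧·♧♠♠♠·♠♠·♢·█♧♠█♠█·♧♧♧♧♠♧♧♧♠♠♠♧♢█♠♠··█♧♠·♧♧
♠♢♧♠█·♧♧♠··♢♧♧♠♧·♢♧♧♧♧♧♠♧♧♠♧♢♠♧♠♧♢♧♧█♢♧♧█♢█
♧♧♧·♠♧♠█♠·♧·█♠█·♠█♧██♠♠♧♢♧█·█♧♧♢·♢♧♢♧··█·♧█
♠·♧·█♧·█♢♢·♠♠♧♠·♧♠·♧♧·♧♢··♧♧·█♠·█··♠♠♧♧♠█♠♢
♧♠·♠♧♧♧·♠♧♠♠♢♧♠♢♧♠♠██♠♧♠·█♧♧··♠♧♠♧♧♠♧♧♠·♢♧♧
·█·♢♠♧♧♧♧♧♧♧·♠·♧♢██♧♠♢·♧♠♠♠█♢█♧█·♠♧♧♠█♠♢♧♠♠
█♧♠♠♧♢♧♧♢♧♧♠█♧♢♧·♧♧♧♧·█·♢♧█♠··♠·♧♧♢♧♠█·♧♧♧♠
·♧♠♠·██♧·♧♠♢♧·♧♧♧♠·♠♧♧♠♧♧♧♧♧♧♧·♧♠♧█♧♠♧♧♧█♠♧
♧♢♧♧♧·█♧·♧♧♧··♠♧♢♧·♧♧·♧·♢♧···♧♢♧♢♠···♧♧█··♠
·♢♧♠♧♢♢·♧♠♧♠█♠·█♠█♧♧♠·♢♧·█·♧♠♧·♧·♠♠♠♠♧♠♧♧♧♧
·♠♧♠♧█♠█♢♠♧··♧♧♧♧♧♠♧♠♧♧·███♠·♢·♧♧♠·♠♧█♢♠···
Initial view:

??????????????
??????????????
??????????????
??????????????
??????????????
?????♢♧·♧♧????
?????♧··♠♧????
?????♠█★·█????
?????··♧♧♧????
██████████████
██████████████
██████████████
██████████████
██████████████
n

??????????????
??????????????
??????????????
??????????????
??????????????
?????♠█♧♢♧????
?????♢♧·♧♧????
?????♧·★♠♧????
?????♠█♠·█????
?????··♧♧♧????
██████████████
██████████████
██████████████
██████████████

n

??????????????
??????????????
??????????????
??????????????
??????????????
?????♧·♠·♧????
?????♠█♧♢♧????
?????♢♧★♧♧????
?????♧··♠♧????
?????♠█♠·█????
?????··♧♧♧????
██████████████
██████████████
██████████████

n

??????????????
??????????????
??????????????
??????????????
??????????????
?????♠♢♧♠♢????
?????♧·♠·♧????
?????♠█★♢♧????
?????♢♧·♧♧????
?????♧··♠♧????
?????♠█♠·█????
?????··♧♧♧????
██████████████
██████████████

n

??????????????
??????????????
??????????????
??????????????
??????????????
?????♠♠♧♠·????
?????♠♢♧♠♢????
?????♧·★·♧????
?????♠█♧♢♧????
?????♢♧·♧♧????
?????♧··♠♧????
?????♠█♠·█????
?????··♧♧♧????
██████████████

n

??????????????
??????????????
??????????????
??????????????
??????????????
?????·█♠█·????
?????♠♠♧♠·????
?????♠♢★♠♢????
?????♧·♠·♧????
?????♠█♧♢♧????
?????♢♧·♧♧????
?????♧··♠♧????
?????♠█♠·█????
?????··♧♧♧????

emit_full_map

·█♠█·
♠♠♧♠·
♠♢★♠♢
♧·♠·♧
♠█♧♢♧
♢♧·♧♧
♧··♠♧
♠█♠·█
··♧♧♧

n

??????????????
??????????????
??????????????
??????????????
??????????????
?????♢♧♧♠♧????
?????·█♠█·????
?????♠♠★♠·????
?????♠♢♧♠♢????
?????♧·♠·♧????
?????♠█♧♢♧????
?????♢♧·♧♧????
?????♧··♠♧????
?????♠█♠·█????

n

??????????????
??????????????
??????????????
??????????????
??????????????
?????·█♧♠█????
?????♢♧♧♠♧????
?????·█★█·????
?????♠♠♧♠·????
?????♠♢♧♠♢????
?????♧·♠·♧????
?????♠█♧♢♧????
?????♢♧·♧♧????
?????♧··♠♧????

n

??????????????
??????????????
??????????????
??????????????
??????????????
?????♧♠♠♧♠????
?????·█♧♠█????
?????♢♧★♠♧????
?????·█♠█·????
?????♠♠♧♠·????
?????♠♢♧♠♢????
?????♧·♠·♧????
?????♠█♧♢♧????
?????♢♧·♧♧????

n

??????????????
??????????????
??????????????
??????????????
??????????????
?????♢♠█♧♧????
?????♧♠♠♧♠????
?????·█★♠█????
?????♢♧♧♠♧????
?????·█♠█·????
?????♠♠♧♠·????
?????♠♢♧♠♢????
?????♧·♠·♧????
?????♠█♧♢♧????

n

??????????????
??????????????
??????????????
??????????????
??????????????
?????♠♧·♢♠????
?????♢♠█♧♧????
?????♧♠★♧♠????
?????·█♧♠█????
?????♢♧♧♠♧????
?????·█♠█·????
?????♠♠♧♠·????
?????♠♢♧♠♢????
?????♧·♠·♧????

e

??????????????
??????????????
??????????????
??????????????
??????????????
????♠♧·♢♠♠????
????♢♠█♧♧♢????
????♧♠♠★♠♧????
????·█♧♠█♠????
????♢♧♧♠♧·????
????·█♠█·?????
????♠♠♧♠·?????
????♠♢♧♠♢?????
????♧·♠·♧?????

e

??????????????
??????????????
??????????????
??????????????
??????????????
???♠♧·♢♠♠█????
???♢♠█♧♧♢♠????
???♧♠♠♧★♧♧????
???·█♧♠█♠█????
???♢♧♧♠♧·♢????
???·█♠█·??????
???♠♠♧♠·??????
???♠♢♧♠♢??????
???♧·♠·♧??????

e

??????????????
??????????????
??????????????
??????????????
??????????????
??♠♧·♢♠♠█♧????
??♢♠█♧♧♢♠♧????
??♧♠♠♧♠★♧♧????
??·█♧♠█♠█·????
??♢♧♧♠♧·♢♧????
??·█♠█·???????
??♠♠♧♠·???????
??♠♢♧♠♢???????
??♧·♠·♧???????

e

??????????????
??????????????
??????????????
??????????????
??????????????
?♠♧·♢♠♠█♧♠????
?♢♠█♧♧♢♠♧♧????
?♧♠♠♧♠♧★♧█????
?·█♧♠█♠█·♧????
?♢♧♧♠♧·♢♧♧????
?·█♠█·????????
?♠♠♧♠·????????
?♠♢♧♠♢????????
?♧·♠·♧????????

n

??????????????
??????????????
??????????????
??????????????
??????????????
?????··♢♠♢????
?♠♧·♢♠♠█♧♠????
?♢♠█♧♧♢★♧♧????
?♧♠♠♧♠♧♧♧█????
?·█♧♠█♠█·♧????
?♢♧♧♠♧·♢♧♧????
?·█♠█·????????
?♠♠♧♠·????????
?♠♢♧♠♢????????

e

??????????????
??????????????
??????????????
??????????????
??????????????
????··♢♠♢█????
♠♧·♢♠♠█♧♠·????
♢♠█♧♧♢♠★♧♠????
♧♠♠♧♠♧♧♧█♠????
·█♧♠█♠█·♧♧????
♢♧♧♠♧·♢♧♧?????
·█♠█·?????????
♠♠♧♠·?????????
♠♢♧♠♢?????????

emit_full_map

????··♢♠♢█
♠♧·♢♠♠█♧♠·
♢♠█♧♧♢♠★♧♠
♧♠♠♧♠♧♧♧█♠
·█♧♠█♠█·♧♧
♢♧♧♠♧·♢♧♧?
·█♠█·?????
♠♠♧♠·?????
♠♢♧♠♢?????
♧·♠·♧?????
♠█♧♢♧?????
♢♧·♧♧?????
♧··♠♧?????
♠█♠·█?????
··♧♧♧?????


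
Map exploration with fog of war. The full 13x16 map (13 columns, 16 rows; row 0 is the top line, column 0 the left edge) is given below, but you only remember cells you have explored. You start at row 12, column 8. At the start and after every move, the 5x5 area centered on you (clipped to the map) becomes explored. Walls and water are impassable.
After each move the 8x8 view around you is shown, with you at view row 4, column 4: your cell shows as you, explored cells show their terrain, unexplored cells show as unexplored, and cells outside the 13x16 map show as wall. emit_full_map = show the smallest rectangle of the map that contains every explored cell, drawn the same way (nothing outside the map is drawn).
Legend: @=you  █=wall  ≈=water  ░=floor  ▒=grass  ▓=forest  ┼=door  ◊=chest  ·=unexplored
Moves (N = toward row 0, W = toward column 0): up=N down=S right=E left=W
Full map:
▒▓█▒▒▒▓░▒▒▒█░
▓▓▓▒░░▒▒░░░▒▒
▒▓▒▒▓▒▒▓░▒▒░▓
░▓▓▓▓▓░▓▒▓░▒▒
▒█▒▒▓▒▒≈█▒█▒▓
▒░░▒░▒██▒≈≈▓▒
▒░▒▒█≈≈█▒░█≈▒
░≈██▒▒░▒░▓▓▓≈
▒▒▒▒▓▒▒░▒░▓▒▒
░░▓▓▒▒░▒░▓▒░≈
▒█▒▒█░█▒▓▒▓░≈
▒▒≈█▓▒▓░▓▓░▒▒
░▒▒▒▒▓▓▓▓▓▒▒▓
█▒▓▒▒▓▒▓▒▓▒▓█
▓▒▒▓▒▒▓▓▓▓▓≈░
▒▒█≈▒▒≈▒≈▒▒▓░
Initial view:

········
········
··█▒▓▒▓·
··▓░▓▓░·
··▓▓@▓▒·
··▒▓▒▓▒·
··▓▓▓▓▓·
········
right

········
········
·█▒▓▒▓░·
·▓░▓▓░▒·
·▓▓▓@▒▒·
·▒▓▒▓▒▓·
·▓▓▓▓▓≈·
········

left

········
········
··█▒▓▒▓░
··▓░▓▓░▒
··▓▓@▓▒▒
··▒▓▒▓▒▓
··▓▓▓▓▓≈
········

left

········
········
··░█▒▓▒▓
··▒▓░▓▓░
··▓▓@▓▓▒
··▓▒▓▒▓▒
··▒▓▓▓▓▓
········

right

········
········
·░█▒▓▒▓░
·▒▓░▓▓░▒
·▓▓▓@▓▒▒
·▓▒▓▒▓▒▓
·▒▓▓▓▓▓≈
········

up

········
········
··░▒░▓▒·
·░█▒▓▒▓░
·▒▓░@▓░▒
·▓▓▓▓▓▒▒
·▓▒▓▒▓▒▓
·▒▓▓▓▓▓≈

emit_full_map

·░▒░▓▒·
░█▒▓▒▓░
▒▓░@▓░▒
▓▓▓▓▓▒▒
▓▒▓▒▓▒▓
▒▓▓▓▓▓≈

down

········
··░▒░▓▒·
·░█▒▓▒▓░
·▒▓░▓▓░▒
·▓▓▓@▓▒▒
·▓▒▓▒▓▒▓
·▒▓▓▓▓▓≈
········

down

··░▒░▓▒·
·░█▒▓▒▓░
·▒▓░▓▓░▒
·▓▓▓▓▓▒▒
·▓▒▓@▓▒▓
·▒▓▓▓▓▓≈
··≈▒≈▒▒·
████████

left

···░▒░▓▒
··░█▒▓▒▓
··▒▓░▓▓░
··▓▓▓▓▓▒
··▓▒@▒▓▒
··▒▓▓▓▓▓
··▒≈▒≈▒▒
████████

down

··░█▒▓▒▓
··▒▓░▓▓░
··▓▓▓▓▓▒
··▓▒▓▒▓▒
··▒▓@▓▓▓
··▒≈▒≈▒▒
████████
████████

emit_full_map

·░▒░▓▒·
░█▒▓▒▓░
▒▓░▓▓░▒
▓▓▓▓▓▒▒
▓▒▓▒▓▒▓
▒▓@▓▓▓≈
▒≈▒≈▒▒·

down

··▒▓░▓▓░
··▓▓▓▓▓▒
··▓▒▓▒▓▒
··▒▓▓▓▓▓
··▒≈@≈▒▒
████████
████████
████████

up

··░█▒▓▒▓
··▒▓░▓▓░
··▓▓▓▓▓▒
··▓▒▓▒▓▒
··▒▓@▓▓▓
··▒≈▒≈▒▒
████████
████████

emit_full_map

·░▒░▓▒·
░█▒▓▒▓░
▒▓░▓▓░▒
▓▓▓▓▓▒▒
▓▒▓▒▓▒▓
▒▓@▓▓▓≈
▒≈▒≈▒▒·


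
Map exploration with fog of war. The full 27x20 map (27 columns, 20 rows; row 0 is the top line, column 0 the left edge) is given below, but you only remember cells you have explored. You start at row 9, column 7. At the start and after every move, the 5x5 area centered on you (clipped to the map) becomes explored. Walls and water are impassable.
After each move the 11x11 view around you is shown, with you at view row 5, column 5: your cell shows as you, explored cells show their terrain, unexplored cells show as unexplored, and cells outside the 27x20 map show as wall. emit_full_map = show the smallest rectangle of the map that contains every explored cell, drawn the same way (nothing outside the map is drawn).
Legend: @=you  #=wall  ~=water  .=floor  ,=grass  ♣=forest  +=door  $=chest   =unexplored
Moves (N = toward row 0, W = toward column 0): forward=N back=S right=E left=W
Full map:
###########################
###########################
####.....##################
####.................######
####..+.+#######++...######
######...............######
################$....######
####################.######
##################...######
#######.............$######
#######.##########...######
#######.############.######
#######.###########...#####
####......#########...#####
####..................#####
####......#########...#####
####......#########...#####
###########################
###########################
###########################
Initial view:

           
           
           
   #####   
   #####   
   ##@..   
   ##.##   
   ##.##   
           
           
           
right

           
           
           
  ######   
  ######   
  ##.@..   
  ##.###   
  ##.###   
           
           
           

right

           
           
           
 #######   
 #######   
 ##..@..   
 ##.####   
 ##.####   
           
           
           

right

           
           
           
########   
########   
##...@..   
##.#####   
##.#####   
           
           
           

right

           
           
           
########   
########   
#....@..   
#.######   
#.######   
           
           
           

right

           
           
           
########   
########   
.....@..   
.#######   
.#######   
           
           
           

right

           
           
           
########   
########   
.....@..   
########   
########   
           
           
           

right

           
           
           
########   
########   
.....@..   
########   
########   
           
           
           

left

           
           
           
#########  
#########  
.....@...  
#########  
#########  
           
           
           

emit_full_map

############
############
##......@...
##.#########
##.#########

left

           
           
           
########## 
########## 
.....@.... 
.######### 
.######### 
           
           
           

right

           
           
           
#########  
#########  
.....@...  
#########  
#########  
           
           
           

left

           
           
           
########## 
########## 
.....@.... 
.######### 
.######### 
           
           
           


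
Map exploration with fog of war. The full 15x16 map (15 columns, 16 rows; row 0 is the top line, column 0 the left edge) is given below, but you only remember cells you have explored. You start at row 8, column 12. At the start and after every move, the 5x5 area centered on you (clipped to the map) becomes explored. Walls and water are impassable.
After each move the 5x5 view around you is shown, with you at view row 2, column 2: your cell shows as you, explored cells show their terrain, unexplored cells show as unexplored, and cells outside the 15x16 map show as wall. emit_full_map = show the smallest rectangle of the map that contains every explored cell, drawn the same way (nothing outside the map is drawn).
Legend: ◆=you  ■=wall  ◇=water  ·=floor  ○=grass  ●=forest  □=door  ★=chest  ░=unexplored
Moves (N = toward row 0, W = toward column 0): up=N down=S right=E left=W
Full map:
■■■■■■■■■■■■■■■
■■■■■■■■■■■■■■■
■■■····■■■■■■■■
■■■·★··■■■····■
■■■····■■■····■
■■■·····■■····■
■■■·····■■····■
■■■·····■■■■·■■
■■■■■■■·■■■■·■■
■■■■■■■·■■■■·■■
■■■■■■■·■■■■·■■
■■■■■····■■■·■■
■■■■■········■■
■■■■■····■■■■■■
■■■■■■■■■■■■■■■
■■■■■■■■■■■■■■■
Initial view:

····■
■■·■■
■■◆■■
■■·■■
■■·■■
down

■■·■■
■■·■■
■■◆■■
■■·■■
■■·■■

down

■■·■■
■■·■■
■■◆■■
■■·■■
···■■

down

■■·■■
■■·■■
■■◆■■
···■■
■■■■■

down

■■·■■
■■·■■
··◆■■
■■■■■
■■■■■

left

■■■·■
■■■·■
··◆·■
■■■■■
■■■■■

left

■■■■·
·■■■·
··◆··
·■■■■
■■■■■

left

·■■■■
··■■■
··◆··
··■■■
■■■■■

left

■·■■■
···■■
··◆··
···■■
■■■■■

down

···■■
·····
··◆■■
■■■■■
■■■■■

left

····■
·····
··◆·■
■■■■■
■■■■■

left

■····
■····
■·◆··
■■■■■
■■■■■

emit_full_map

░░░░░░····■
░░░░░░■■·■■
░░░░░░■■·■■
░░░░░░■■·■■
░░■·■■■■·■■
■····■■■·■■
■········■■
■·◆··■■■■■■
■■■■■■■■■■■
■■■■■■■░░░░


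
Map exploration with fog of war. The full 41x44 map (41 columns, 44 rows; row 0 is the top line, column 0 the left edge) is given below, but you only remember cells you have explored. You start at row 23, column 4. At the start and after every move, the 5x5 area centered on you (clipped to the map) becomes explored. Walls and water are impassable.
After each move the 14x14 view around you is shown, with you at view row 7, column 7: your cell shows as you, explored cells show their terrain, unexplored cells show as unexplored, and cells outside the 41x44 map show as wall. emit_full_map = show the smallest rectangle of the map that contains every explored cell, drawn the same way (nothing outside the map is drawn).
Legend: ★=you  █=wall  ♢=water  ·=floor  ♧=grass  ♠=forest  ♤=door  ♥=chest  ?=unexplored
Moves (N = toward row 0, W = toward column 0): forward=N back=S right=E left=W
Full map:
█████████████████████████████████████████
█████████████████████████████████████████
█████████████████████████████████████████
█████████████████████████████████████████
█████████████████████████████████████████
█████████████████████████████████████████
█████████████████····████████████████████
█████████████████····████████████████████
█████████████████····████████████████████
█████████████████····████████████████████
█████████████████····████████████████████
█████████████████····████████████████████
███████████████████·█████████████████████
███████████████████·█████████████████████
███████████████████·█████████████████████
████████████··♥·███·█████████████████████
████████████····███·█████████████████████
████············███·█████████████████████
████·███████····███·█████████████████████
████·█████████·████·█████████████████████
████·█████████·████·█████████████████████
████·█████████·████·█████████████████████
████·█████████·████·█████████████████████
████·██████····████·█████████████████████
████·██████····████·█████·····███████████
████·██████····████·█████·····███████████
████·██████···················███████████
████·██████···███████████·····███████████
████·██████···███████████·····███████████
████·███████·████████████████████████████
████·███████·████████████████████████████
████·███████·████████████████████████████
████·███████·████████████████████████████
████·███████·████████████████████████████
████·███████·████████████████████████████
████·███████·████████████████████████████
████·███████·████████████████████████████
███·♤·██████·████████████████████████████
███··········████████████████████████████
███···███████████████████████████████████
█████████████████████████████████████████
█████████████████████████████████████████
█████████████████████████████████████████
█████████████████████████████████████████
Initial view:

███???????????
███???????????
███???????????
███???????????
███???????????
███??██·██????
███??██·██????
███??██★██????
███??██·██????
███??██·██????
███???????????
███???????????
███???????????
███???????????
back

███???????????
███???????????
███???????????
███???????????
███??██·██????
███??██·██????
███??██·██????
███??██★██????
███??██·██????
███??██·██????
███???????????
███???????????
███???????????
███???????????

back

███???????????
███???????????
███???????????
███??██·██????
███??██·██????
███??██·██????
███??██·██????
███??██★██????
███??██·██????
███??██·██????
███???????????
███???????????
███???????????
███???????????

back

███???????????
███???????????
███??██·██????
███??██·██????
███??██·██????
███??██·██????
███??██·██????
███??██★██????
███??██·██????
███??██·██????
███???????????
███???????????
███???????????
███???????????

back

███???????????
███??██·██????
███??██·██????
███??██·██????
███??██·██????
███??██·██????
███??██·██????
███??██★██????
███??██·██????
███??██·██????
███???????????
███???????????
███???????????
███???????????

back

███??██·██????
███??██·██????
███??██·██????
███??██·██????
███??██·██????
███??██·██????
███??██·██????
███??██★██????
███??██·██????
███??██·██????
███???????????
███???????????
███???????????
███???????????

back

███??██·██????
███??██·██????
███??██·██????
███??██·██????
███??██·██????
███??██·██????
███??██·██????
███??██★██????
███??██·██????
███??██·██????
███???????????
███???????????
███???????????
███???????????
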